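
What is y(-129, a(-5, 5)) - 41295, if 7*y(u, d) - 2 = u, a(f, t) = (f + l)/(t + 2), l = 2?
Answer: -289192/7 ≈ -41313.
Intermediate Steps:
a(f, t) = (2 + f)/(2 + t) (a(f, t) = (f + 2)/(t + 2) = (2 + f)/(2 + t))
y(u, d) = 2/7 + u/7
y(-129, a(-5, 5)) - 41295 = (2/7 + (⅐)*(-129)) - 41295 = (2/7 - 129/7) - 41295 = -127/7 - 41295 = -289192/7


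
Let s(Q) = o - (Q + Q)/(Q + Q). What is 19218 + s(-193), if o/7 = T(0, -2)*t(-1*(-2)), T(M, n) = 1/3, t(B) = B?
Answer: 57665/3 ≈ 19222.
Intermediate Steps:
T(M, n) = ⅓ (T(M, n) = 1*(⅓) = ⅓)
o = 14/3 (o = 7*((-1*(-2))/3) = 7*((⅓)*2) = 7*(⅔) = 14/3 ≈ 4.6667)
s(Q) = 11/3 (s(Q) = 14/3 - (Q + Q)/(Q + Q) = 14/3 - 2*Q/(2*Q) = 14/3 - 2*Q*1/(2*Q) = 14/3 - 1*1 = 14/3 - 1 = 11/3)
19218 + s(-193) = 19218 + 11/3 = 57665/3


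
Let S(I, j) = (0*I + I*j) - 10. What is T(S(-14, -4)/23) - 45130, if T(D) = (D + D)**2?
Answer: -45114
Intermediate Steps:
S(I, j) = -10 + I*j (S(I, j) = (0 + I*j) - 10 = I*j - 10 = -10 + I*j)
T(D) = 4*D**2 (T(D) = (2*D)**2 = 4*D**2)
T(S(-14, -4)/23) - 45130 = 4*((-10 - 14*(-4))/23)**2 - 45130 = 4*((-10 + 56)*(1/23))**2 - 45130 = 4*(46*(1/23))**2 - 45130 = 4*2**2 - 45130 = 4*4 - 45130 = 16 - 45130 = -45114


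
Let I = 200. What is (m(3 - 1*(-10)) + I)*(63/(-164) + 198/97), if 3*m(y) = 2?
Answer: 2644887/7954 ≈ 332.52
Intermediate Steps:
m(y) = ⅔ (m(y) = (⅓)*2 = ⅔)
(m(3 - 1*(-10)) + I)*(63/(-164) + 198/97) = (⅔ + 200)*(63/(-164) + 198/97) = 602*(63*(-1/164) + 198*(1/97))/3 = 602*(-63/164 + 198/97)/3 = (602/3)*(26361/15908) = 2644887/7954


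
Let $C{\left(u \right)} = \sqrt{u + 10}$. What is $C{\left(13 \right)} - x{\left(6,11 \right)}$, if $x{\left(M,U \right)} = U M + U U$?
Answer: $-187 + \sqrt{23} \approx -182.2$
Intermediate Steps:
$x{\left(M,U \right)} = U^{2} + M U$ ($x{\left(M,U \right)} = M U + U^{2} = U^{2} + M U$)
$C{\left(u \right)} = \sqrt{10 + u}$
$C{\left(13 \right)} - x{\left(6,11 \right)} = \sqrt{10 + 13} - 11 \left(6 + 11\right) = \sqrt{23} - 11 \cdot 17 = \sqrt{23} - 187 = -187 + \sqrt{23}$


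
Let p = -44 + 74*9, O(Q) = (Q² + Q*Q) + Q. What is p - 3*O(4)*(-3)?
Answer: 946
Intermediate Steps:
O(Q) = Q + 2*Q² (O(Q) = (Q² + Q²) + Q = 2*Q² + Q = Q + 2*Q²)
p = 622 (p = -44 + 666 = 622)
p - 3*O(4)*(-3) = 622 - 12*(1 + 2*4)*(-3) = 622 - 12*(1 + 8)*(-3) = 622 - 12*9*(-3) = 622 - 3*36*(-3) = 622 - 108*(-3) = 622 + 324 = 946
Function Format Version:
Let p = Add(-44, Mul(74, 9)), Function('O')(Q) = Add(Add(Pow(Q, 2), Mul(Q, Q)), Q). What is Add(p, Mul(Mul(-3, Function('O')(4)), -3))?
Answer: 946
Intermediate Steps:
Function('O')(Q) = Add(Q, Mul(2, Pow(Q, 2))) (Function('O')(Q) = Add(Add(Pow(Q, 2), Pow(Q, 2)), Q) = Add(Mul(2, Pow(Q, 2)), Q) = Add(Q, Mul(2, Pow(Q, 2))))
p = 622 (p = Add(-44, 666) = 622)
Add(p, Mul(Mul(-3, Function('O')(4)), -3)) = Add(622, Mul(Mul(-3, Mul(4, Add(1, Mul(2, 4)))), -3)) = Add(622, Mul(Mul(-3, Mul(4, Add(1, 8))), -3)) = Add(622, Mul(Mul(-3, Mul(4, 9)), -3)) = Add(622, Mul(Mul(-3, 36), -3)) = Add(622, Mul(-108, -3)) = Add(622, 324) = 946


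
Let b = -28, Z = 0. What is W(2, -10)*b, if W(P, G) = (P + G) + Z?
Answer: 224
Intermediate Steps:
W(P, G) = G + P (W(P, G) = (P + G) + 0 = (G + P) + 0 = G + P)
W(2, -10)*b = (-10 + 2)*(-28) = -8*(-28) = 224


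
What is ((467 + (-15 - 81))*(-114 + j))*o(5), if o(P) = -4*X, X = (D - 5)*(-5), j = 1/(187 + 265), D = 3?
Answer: 191165170/113 ≈ 1.6917e+6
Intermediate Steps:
j = 1/452 ≈ 0.0022124
X = 10 (X = (3 - 5)*(-5) = -2*(-5) = 10)
o(P) = -40 (o(P) = -4*10 = -40)
((467 + (-15 - 81))*(-114 + j))*o(5) = ((467 + (-15 - 81))*(-114 + 1/452))*(-40) = ((467 - 96)*(-51527/452))*(-40) = (371*(-51527/452))*(-40) = -19116517/452*(-40) = 191165170/113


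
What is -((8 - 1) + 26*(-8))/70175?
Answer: 201/70175 ≈ 0.0028643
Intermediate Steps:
-((8 - 1) + 26*(-8))/70175 = -(7 - 208)/70175 = -(-201)/70175 = -1*(-201/70175) = 201/70175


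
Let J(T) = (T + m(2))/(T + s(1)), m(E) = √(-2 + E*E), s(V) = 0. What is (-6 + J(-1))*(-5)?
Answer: 25 + 5*√2 ≈ 32.071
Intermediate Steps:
m(E) = √(-2 + E²)
J(T) = (T + √2)/T (J(T) = (T + √(-2 + 2²))/(T + 0) = (T + √(-2 + 4))/T = (T + √2)/T)
(-6 + J(-1))*(-5) = (-6 + (-1 + √2)/(-1))*(-5) = (-6 - (-1 + √2))*(-5) = (-6 + (1 - √2))*(-5) = (-5 - √2)*(-5) = 25 + 5*√2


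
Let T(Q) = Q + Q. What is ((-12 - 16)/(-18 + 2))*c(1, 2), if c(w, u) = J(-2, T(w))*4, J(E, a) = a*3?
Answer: 42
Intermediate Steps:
T(Q) = 2*Q
J(E, a) = 3*a
c(w, u) = 24*w (c(w, u) = (3*(2*w))*4 = (6*w)*4 = 24*w)
((-12 - 16)/(-18 + 2))*c(1, 2) = ((-12 - 16)/(-18 + 2))*(24*1) = -28/(-16)*24 = -28*(-1/16)*24 = (7/4)*24 = 42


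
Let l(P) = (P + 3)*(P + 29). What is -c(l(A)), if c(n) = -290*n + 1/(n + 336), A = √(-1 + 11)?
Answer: 4986013937/177249 + 1644870752*√10/177249 ≈ 57476.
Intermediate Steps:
A = √10 ≈ 3.1623
l(P) = (3 + P)*(29 + P)
c(n) = 1/(336 + n) - 290*n (c(n) = -290*n + 1/(336 + n) = 1/(336 + n) - 290*n)
-c(l(A)) = -(1 - 97440*(87 + (√10)² + 32*√10) - 290*(87 + (√10)² + 32*√10)²)/(336 + (87 + (√10)² + 32*√10)) = -(1 - 97440*(87 + 10 + 32*√10) - 290*(87 + 10 + 32*√10)²)/(336 + (87 + 10 + 32*√10)) = -(1 - 97440*(97 + 32*√10) - 290*(97 + 32*√10)²)/(336 + (97 + 32*√10)) = -(1 + (-9451680 - 3118080*√10) - 290*(97 + 32*√10)²)/(433 + 32*√10) = -(-9451679 - 3118080*√10 - 290*(97 + 32*√10)²)/(433 + 32*√10)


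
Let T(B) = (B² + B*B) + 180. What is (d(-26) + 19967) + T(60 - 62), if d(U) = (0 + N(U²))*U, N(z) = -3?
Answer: 20233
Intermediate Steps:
T(B) = 180 + 2*B² (T(B) = (B² + B²) + 180 = 2*B² + 180 = 180 + 2*B²)
d(U) = -3*U (d(U) = (0 - 3)*U = -3*U)
(d(-26) + 19967) + T(60 - 62) = (-3*(-26) + 19967) + (180 + 2*(60 - 62)²) = (78 + 19967) + (180 + 2*(-2)²) = 20045 + (180 + 2*4) = 20045 + (180 + 8) = 20045 + 188 = 20233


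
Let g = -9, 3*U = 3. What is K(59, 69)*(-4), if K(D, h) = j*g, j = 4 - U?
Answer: 108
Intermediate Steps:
U = 1 (U = (⅓)*3 = 1)
j = 3 (j = 4 - 1*1 = 4 - 1 = 3)
K(D, h) = -27 (K(D, h) = 3*(-9) = -27)
K(59, 69)*(-4) = -27*(-4) = 108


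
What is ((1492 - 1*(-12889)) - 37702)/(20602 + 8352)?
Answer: -23321/28954 ≈ -0.80545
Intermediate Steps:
((1492 - 1*(-12889)) - 37702)/(20602 + 8352) = ((1492 + 12889) - 37702)/28954 = (14381 - 37702)*(1/28954) = -23321*1/28954 = -23321/28954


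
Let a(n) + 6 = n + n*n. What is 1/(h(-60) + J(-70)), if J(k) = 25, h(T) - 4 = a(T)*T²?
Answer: 1/12722429 ≈ 7.8601e-8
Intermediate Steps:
a(n) = -6 + n + n² (a(n) = -6 + (n + n*n) = -6 + (n + n²) = -6 + n + n²)
h(T) = 4 + T²*(-6 + T + T²) (h(T) = 4 + (-6 + T + T²)*T² = 4 + T²*(-6 + T + T²))
1/(h(-60) + J(-70)) = 1/((4 + (-60)²*(-6 - 60 + (-60)²)) + 25) = 1/((4 + 3600*(-6 - 60 + 3600)) + 25) = 1/((4 + 3600*3534) + 25) = 1/((4 + 12722400) + 25) = 1/(12722404 + 25) = 1/12722429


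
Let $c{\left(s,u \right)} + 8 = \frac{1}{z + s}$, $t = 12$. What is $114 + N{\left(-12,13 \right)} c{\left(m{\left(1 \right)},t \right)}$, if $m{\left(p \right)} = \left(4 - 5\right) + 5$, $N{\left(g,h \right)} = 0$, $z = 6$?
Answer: $114$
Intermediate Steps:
$m{\left(p \right)} = 4$ ($m{\left(p \right)} = -1 + 5 = 4$)
$c{\left(s,u \right)} = -8 + \frac{1}{6 + s}$
$114 + N{\left(-12,13 \right)} c{\left(m{\left(1 \right)},t \right)} = 114 + 0 \frac{-47 - 32}{6 + 4} = 114 + 0 \frac{-47 - 32}{10} = 114 + 0 \cdot \frac{1}{10} \left(-79\right) = 114 + 0 \left(- \frac{79}{10}\right) = 114 + 0 = 114$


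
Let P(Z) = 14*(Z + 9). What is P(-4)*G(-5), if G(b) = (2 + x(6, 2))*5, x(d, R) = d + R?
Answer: 3500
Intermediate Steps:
x(d, R) = R + d
P(Z) = 126 + 14*Z (P(Z) = 14*(9 + Z) = 126 + 14*Z)
G(b) = 50 (G(b) = (2 + (2 + 6))*5 = (2 + 8)*5 = 10*5 = 50)
P(-4)*G(-5) = (126 + 14*(-4))*50 = (126 - 56)*50 = 70*50 = 3500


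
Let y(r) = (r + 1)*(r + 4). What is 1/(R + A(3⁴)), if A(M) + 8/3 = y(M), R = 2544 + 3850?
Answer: 3/40084 ≈ 7.4843e-5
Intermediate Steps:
R = 6394
y(r) = (1 + r)*(4 + r)
A(M) = 4/3 + M² + 5*M (A(M) = -8/3 + (4 + M² + 5*M) = 4/3 + M² + 5*M)
1/(R + A(3⁴)) = 1/(6394 + (4/3 + (3⁴)² + 5*3⁴)) = 1/(6394 + (4/3 + 81² + 5*81)) = 1/(6394 + (4/3 + 6561 + 405)) = 1/(6394 + 20902/3) = 1/(40084/3) = 3/40084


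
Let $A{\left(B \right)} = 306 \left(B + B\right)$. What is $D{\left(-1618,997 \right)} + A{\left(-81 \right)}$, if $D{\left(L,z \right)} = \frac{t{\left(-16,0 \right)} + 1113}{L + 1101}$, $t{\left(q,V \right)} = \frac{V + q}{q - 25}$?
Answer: $- \frac{1050823333}{21197} \approx -49574.0$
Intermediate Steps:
$t{\left(q,V \right)} = \frac{V + q}{-25 + q}$
$A{\left(B \right)} = 612 B$ ($A{\left(B \right)} = 306 \cdot 2 B = 612 B$)
$D{\left(L,z \right)} = \frac{45649}{41 \left(1101 + L\right)}$ ($D{\left(L,z \right)} = \frac{\frac{0 - 16}{-25 - 16} + 1113}{L + 1101} = \frac{\frac{1}{-41} \left(-16\right) + 1113}{1101 + L} = \frac{\left(- \frac{1}{41}\right) \left(-16\right) + 1113}{1101 + L} = \frac{\frac{16}{41} + 1113}{1101 + L} = \frac{45649}{41 \left(1101 + L\right)}$)
$D{\left(-1618,997 \right)} + A{\left(-81 \right)} = \frac{45649}{41 \left(1101 - 1618\right)} + 612 \left(-81\right) = \frac{45649}{41 \left(-517\right)} - 49572 = \frac{45649}{41} \left(- \frac{1}{517}\right) - 49572 = - \frac{45649}{21197} - 49572 = - \frac{1050823333}{21197}$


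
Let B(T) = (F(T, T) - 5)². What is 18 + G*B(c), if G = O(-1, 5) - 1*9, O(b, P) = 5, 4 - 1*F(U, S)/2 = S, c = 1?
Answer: 14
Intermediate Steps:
F(U, S) = 8 - 2*S
G = -4 (G = 5 - 1*9 = 5 - 9 = -4)
B(T) = (3 - 2*T)² (B(T) = ((8 - 2*T) - 5)² = (3 - 2*T)²)
18 + G*B(c) = 18 - 4*(-3 + 2*1)² = 18 - 4*(-3 + 2)² = 18 - 4*(-1)² = 18 - 4*1 = 18 - 4 = 14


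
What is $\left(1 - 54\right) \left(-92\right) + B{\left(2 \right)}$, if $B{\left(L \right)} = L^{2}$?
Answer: $4880$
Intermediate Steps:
$\left(1 - 54\right) \left(-92\right) + B{\left(2 \right)} = \left(1 - 54\right) \left(-92\right) + 2^{2} = \left(-53\right) \left(-92\right) + 4 = 4876 + 4 = 4880$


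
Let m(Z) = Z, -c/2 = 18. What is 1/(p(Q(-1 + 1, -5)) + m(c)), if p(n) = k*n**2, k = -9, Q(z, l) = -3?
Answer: -1/117 ≈ -0.0085470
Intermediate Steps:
c = -36 (c = -2*18 = -36)
p(n) = -9*n**2
1/(p(Q(-1 + 1, -5)) + m(c)) = 1/(-9*(-3)**2 - 36) = 1/(-9*9 - 36) = 1/(-81 - 36) = 1/(-117) = -1/117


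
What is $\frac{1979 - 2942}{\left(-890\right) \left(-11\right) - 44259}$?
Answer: $\frac{963}{34469} \approx 0.027938$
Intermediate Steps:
$\frac{1979 - 2942}{\left(-890\right) \left(-11\right) - 44259} = - \frac{963}{9790 - 44259} = - \frac{963}{-34469} = \left(-963\right) \left(- \frac{1}{34469}\right) = \frac{963}{34469}$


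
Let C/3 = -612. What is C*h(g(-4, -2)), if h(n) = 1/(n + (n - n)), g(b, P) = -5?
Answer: 1836/5 ≈ 367.20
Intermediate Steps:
C = -1836 (C = 3*(-612) = -1836)
h(n) = 1/n (h(n) = 1/(n + 0) = 1/n)
C*h(g(-4, -2)) = -1836/(-5) = -1836*(-⅕) = 1836/5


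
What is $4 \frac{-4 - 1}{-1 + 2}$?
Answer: $-20$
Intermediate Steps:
$4 \frac{-4 - 1}{-1 + 2} = 4 \left(- \frac{5}{1}\right) = 4 \left(\left(-5\right) 1\right) = 4 \left(-5\right) = -20$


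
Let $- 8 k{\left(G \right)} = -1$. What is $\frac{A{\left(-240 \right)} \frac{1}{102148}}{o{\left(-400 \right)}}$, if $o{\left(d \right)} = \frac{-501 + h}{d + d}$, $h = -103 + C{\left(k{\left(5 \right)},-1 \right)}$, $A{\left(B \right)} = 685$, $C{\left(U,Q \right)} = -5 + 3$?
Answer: $\frac{68500}{7737711} \approx 0.0088528$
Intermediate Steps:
$k{\left(G \right)} = \frac{1}{8}$ ($k{\left(G \right)} = \left(- \frac{1}{8}\right) \left(-1\right) = \frac{1}{8}$)
$C{\left(U,Q \right)} = -2$
$h = -105$ ($h = -103 - 2 = -105$)
$o{\left(d \right)} = - \frac{303}{d}$ ($o{\left(d \right)} = \frac{-501 - 105}{d + d} = - \frac{606}{2 d} = - 606 \frac{1}{2 d} = - \frac{303}{d}$)
$\frac{A{\left(-240 \right)} \frac{1}{102148}}{o{\left(-400 \right)}} = \frac{685 \cdot \frac{1}{102148}}{\left(-303\right) \frac{1}{-400}} = \frac{685 \cdot \frac{1}{102148}}{\left(-303\right) \left(- \frac{1}{400}\right)} = \frac{685}{102148 \cdot \frac{303}{400}} = \frac{685}{102148} \cdot \frac{400}{303} = \frac{68500}{7737711}$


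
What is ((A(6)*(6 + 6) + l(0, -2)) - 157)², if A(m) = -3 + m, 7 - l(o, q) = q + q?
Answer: 12100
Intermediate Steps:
l(o, q) = 7 - 2*q (l(o, q) = 7 - (q + q) = 7 - 2*q)
((A(6)*(6 + 6) + l(0, -2)) - 157)² = (((-3 + 6)*(6 + 6) + (7 - 2*(-2))) - 157)² = ((3*12 + (7 + 4)) - 157)² = ((36 + 11) - 157)² = (47 - 157)² = (-110)² = 12100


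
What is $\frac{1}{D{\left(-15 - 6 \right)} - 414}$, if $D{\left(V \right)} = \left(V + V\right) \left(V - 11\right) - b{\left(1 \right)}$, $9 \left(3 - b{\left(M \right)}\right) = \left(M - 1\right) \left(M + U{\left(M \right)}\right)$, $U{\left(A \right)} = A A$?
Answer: $\frac{1}{927} \approx 0.0010787$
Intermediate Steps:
$U{\left(A \right)} = A^{2}$
$b{\left(M \right)} = 3 - \frac{\left(-1 + M\right) \left(M + M^{2}\right)}{9}$ ($b{\left(M \right)} = 3 - \frac{\left(M - 1\right) \left(M + M^{2}\right)}{9} = 3 - \frac{\left(-1 + M\right) \left(M + M^{2}\right)}{9}$)
$D{\left(V \right)} = -3 + 2 V \left(-11 + V\right)$ ($D{\left(V \right)} = \left(V + V\right) \left(V - 11\right) - \left(3 - \frac{1^{3}}{9} + \frac{1}{9} \cdot 1\right) = 2 V \left(-11 + V\right) - \left(3 - \frac{1}{9} + \frac{1}{9}\right) = 2 V \left(-11 + V\right) - 3 = -3 + 2 V \left(-11 + V\right)$)
$\frac{1}{D{\left(-15 - 6 \right)} - 414} = \frac{1}{\left(-3 - 22 \left(-15 - 6\right) + 2 \left(-15 - 6\right)^{2}\right) - 414} = \frac{1}{\left(-3 - -462 + 2 \left(-21\right)^{2}\right) - 414} = \frac{1}{\left(-3 + 462 + 2 \cdot 441\right) - 414} = \frac{1}{\left(-3 + 462 + 882\right) - 414} = \frac{1}{1341 - 414} = \frac{1}{927}$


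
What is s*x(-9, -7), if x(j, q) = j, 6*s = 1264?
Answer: -1896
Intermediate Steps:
s = 632/3 (s = (1/6)*1264 = 632/3 ≈ 210.67)
s*x(-9, -7) = (632/3)*(-9) = -1896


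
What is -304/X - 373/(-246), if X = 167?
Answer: -12493/41082 ≈ -0.30410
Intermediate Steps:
-304/X - 373/(-246) = -304/167 - 373/(-246) = -304*1/167 - 373*(-1/246) = -304/167 + 373/246 = -12493/41082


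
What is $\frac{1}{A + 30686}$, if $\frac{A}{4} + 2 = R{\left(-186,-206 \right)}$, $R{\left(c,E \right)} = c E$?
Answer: $\frac{1}{183942} \approx 5.4365 \cdot 10^{-6}$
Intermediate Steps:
$R{\left(c,E \right)} = E c$
$A = 153256$ ($A = -8 + 4 \left(\left(-206\right) \left(-186\right)\right) = -8 + 4 \cdot 38316 = -8 + 153264 = 153256$)
$\frac{1}{A + 30686} = \frac{1}{153256 + 30686} = \frac{1}{183942}$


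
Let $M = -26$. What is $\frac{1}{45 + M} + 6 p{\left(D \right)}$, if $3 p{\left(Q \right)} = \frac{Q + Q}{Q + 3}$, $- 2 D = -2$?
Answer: $\frac{20}{19} \approx 1.0526$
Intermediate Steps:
$D = 1$ ($D = \left(- \frac{1}{2}\right) \left(-2\right) = 1$)
$p{\left(Q \right)} = \frac{2 Q}{3 \left(3 + Q\right)}$ ($p{\left(Q \right)} = \frac{\left(Q + Q\right) \frac{1}{Q + 3}}{3} = \frac{2 Q \frac{1}{3 + Q}}{3} = \frac{2 Q}{3 \left(3 + Q\right)}$)
$\frac{1}{45 + M} + 6 p{\left(D \right)} = \frac{1}{45 - 26} + 6 \cdot \frac{2}{3} \cdot 1 \frac{1}{3 + 1} = \frac{1}{19} + 6 \cdot \frac{2}{3} \cdot 1 \cdot \frac{1}{4} = \frac{1}{19} + 6 \cdot \frac{1}{6} = \frac{1}{19} + 1 = \frac{20}{19}$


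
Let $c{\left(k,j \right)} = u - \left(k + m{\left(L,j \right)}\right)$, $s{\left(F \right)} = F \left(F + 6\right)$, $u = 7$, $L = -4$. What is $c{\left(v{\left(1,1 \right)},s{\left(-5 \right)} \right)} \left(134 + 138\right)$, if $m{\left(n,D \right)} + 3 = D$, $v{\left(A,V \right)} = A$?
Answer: $3808$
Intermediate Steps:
$m{\left(n,D \right)} = -3 + D$
$s{\left(F \right)} = F \left(6 + F\right)$
$c{\left(k,j \right)} = 10 - j - k$ ($c{\left(k,j \right)} = 7 - \left(k + \left(-3 + j\right)\right) = 7 - \left(-3 + j + k\right) = 10 - j - k$)
$c{\left(v{\left(1,1 \right)},s{\left(-5 \right)} \right)} \left(134 + 138\right) = \left(10 - - 5 \left(6 - 5\right) - 1\right) \left(134 + 138\right) = \left(10 - \left(-5\right) 1 - 1\right) 272 = \left(10 - -5 - 1\right) 272 = \left(10 + 5 - 1\right) 272 = 14 \cdot 272 = 3808$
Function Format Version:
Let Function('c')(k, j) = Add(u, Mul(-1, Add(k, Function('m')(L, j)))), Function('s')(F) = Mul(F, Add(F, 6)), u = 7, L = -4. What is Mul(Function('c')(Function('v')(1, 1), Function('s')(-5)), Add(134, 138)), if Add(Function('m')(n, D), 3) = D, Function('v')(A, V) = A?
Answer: 3808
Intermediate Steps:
Function('m')(n, D) = Add(-3, D)
Function('s')(F) = Mul(F, Add(6, F))
Function('c')(k, j) = Add(10, Mul(-1, j), Mul(-1, k)) (Function('c')(k, j) = Add(7, Mul(-1, Add(k, Add(-3, j)))) = Add(7, Mul(-1, Add(-3, j, k))) = Add(7, Add(3, Mul(-1, j), Mul(-1, k))) = Add(10, Mul(-1, j), Mul(-1, k)))
Mul(Function('c')(Function('v')(1, 1), Function('s')(-5)), Add(134, 138)) = Mul(Add(10, Mul(-1, Mul(-5, Add(6, -5))), Mul(-1, 1)), Add(134, 138)) = Mul(Add(10, Mul(-1, Mul(-5, 1)), -1), 272) = Mul(Add(10, Mul(-1, -5), -1), 272) = Mul(Add(10, 5, -1), 272) = Mul(14, 272) = 3808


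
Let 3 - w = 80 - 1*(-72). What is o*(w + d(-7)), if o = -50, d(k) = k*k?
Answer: 5000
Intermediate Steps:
w = -149 (w = 3 - (80 - 1*(-72)) = 3 - (80 + 72) = 3 - 1*152 = 3 - 152 = -149)
d(k) = k²
o*(w + d(-7)) = -50*(-149 + (-7)²) = -50*(-149 + 49) = -50*(-100) = 5000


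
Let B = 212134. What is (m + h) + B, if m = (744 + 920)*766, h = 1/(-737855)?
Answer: 1097011824089/737855 ≈ 1.4868e+6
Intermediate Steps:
h = -1/737855 ≈ -1.3553e-6
m = 1274624 (m = 1664*766 = 1274624)
(m + h) + B = (1274624 - 1/737855) + 212134 = 940487691519/737855 + 212134 = 1097011824089/737855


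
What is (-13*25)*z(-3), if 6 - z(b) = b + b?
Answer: -3900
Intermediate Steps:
z(b) = 6 - 2*b (z(b) = 6 - (b + b) = 6 - 2*b)
(-13*25)*z(-3) = (-13*25)*(6 - 2*(-3)) = -325*(6 + 6) = -325*12 = -3900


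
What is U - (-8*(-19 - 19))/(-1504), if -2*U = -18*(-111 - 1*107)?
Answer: -184409/94 ≈ -1961.8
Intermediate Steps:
U = -1962 (U = -(-9)*(-111 - 1*107) = -(-9)*(-111 - 107) = -(-9)*(-218) = -½*3924 = -1962)
U - (-8*(-19 - 19))/(-1504) = -1962 - (-8*(-19 - 19))/(-1504) = -1962 - (-8*(-38))*(-1)/1504 = -1962 - 304*(-1)/1504 = -1962 - 1*(-19/94) = -1962 + 19/94 = -184409/94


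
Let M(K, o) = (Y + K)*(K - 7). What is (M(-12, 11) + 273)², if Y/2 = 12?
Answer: 2025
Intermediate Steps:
Y = 24 (Y = 2*12 = 24)
M(K, o) = (-7 + K)*(24 + K) (M(K, o) = (24 + K)*(K - 7) = (24 + K)*(-7 + K) = (-7 + K)*(24 + K))
(M(-12, 11) + 273)² = ((-168 + (-12)² + 17*(-12)) + 273)² = ((-168 + 144 - 204) + 273)² = (-228 + 273)² = 45² = 2025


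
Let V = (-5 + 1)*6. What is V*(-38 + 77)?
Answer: -936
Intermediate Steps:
V = -24 (V = -4*6 = -24)
V*(-38 + 77) = -24*(-38 + 77) = -24*39 = -936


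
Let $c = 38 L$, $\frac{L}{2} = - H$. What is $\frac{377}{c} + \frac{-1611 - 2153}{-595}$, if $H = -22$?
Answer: $\frac{6517723}{994840} \approx 6.5515$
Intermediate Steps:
$L = 44$ ($L = 2 \left(\left(-1\right) \left(-22\right)\right) = 2 \cdot 22 = 44$)
$c = 1672$ ($c = 38 \cdot 44 = 1672$)
$\frac{377}{c} + \frac{-1611 - 2153}{-595} = \frac{377}{1672} + \frac{-1611 - 2153}{-595} = 377 \cdot \frac{1}{1672} + \left(-1611 - 2153\right) \left(- \frac{1}{595}\right) = \frac{377}{1672} - - \frac{3764}{595} = \frac{377}{1672} + \frac{3764}{595} = \frac{6517723}{994840}$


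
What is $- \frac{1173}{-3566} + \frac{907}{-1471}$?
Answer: $- \frac{1508879}{5245586} \approx -0.28765$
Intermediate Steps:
$- \frac{1173}{-3566} + \frac{907}{-1471} = \left(-1173\right) \left(- \frac{1}{3566}\right) + 907 \left(- \frac{1}{1471}\right) = \frac{1173}{3566} - \frac{907}{1471} = - \frac{1508879}{5245586}$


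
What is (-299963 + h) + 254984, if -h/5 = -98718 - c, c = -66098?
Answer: 118121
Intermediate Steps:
h = 163100 (h = -5*(-98718 - 1*(-66098)) = -5*(-98718 + 66098) = -5*(-32620) = 163100)
(-299963 + h) + 254984 = (-299963 + 163100) + 254984 = -136863 + 254984 = 118121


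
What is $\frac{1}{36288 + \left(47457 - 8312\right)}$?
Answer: $\frac{1}{75433} \approx 1.3257 \cdot 10^{-5}$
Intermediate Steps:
$\frac{1}{36288 + \left(47457 - 8312\right)} = \frac{1}{36288 + 39145} = \frac{1}{75433}$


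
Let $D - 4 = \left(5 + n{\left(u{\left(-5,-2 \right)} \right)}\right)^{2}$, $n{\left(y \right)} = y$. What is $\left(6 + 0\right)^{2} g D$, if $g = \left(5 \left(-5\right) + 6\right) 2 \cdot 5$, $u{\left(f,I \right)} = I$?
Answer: $-88920$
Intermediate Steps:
$g = -190$ ($g = \left(-25 + 6\right) 2 \cdot 5 = \left(-19\right) 2 \cdot 5 = \left(-38\right) 5 = -190$)
$D = 13$ ($D = 4 + \left(5 - 2\right)^{2} = 4 + 3^{2} = 4 + 9 = 13$)
$\left(6 + 0\right)^{2} g D = \left(6 + 0\right)^{2} \left(\left(-190\right) 13\right) = 6^{2} \left(-2470\right) = 36 \left(-2470\right) = -88920$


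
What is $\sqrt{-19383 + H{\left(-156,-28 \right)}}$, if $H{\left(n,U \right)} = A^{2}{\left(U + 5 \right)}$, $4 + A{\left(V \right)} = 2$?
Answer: $i \sqrt{19379} \approx 139.21 i$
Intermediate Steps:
$A{\left(V \right)} = -2$ ($A{\left(V \right)} = -4 + 2 = -2$)
$H{\left(n,U \right)} = 4$ ($H{\left(n,U \right)} = \left(-2\right)^{2} = 4$)
$\sqrt{-19383 + H{\left(-156,-28 \right)}} = \sqrt{-19383 + 4} = \sqrt{-19379} = i \sqrt{19379}$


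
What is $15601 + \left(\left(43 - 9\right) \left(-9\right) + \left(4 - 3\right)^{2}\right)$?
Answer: $15296$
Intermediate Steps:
$15601 + \left(\left(43 - 9\right) \left(-9\right) + \left(4 - 3\right)^{2}\right) = 15601 + \left(\left(43 - 9\right) \left(-9\right) + 1^{2}\right) = 15601 + \left(34 \left(-9\right) + 1\right) = 15601 + \left(-306 + 1\right) = 15601 - 305 = 15296$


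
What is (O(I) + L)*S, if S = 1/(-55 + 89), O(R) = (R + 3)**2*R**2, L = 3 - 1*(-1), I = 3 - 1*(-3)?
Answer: 1460/17 ≈ 85.882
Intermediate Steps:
I = 6 (I = 3 + 3 = 6)
L = 4 (L = 3 + 1 = 4)
O(R) = R**2*(3 + R)**2 (O(R) = (3 + R)**2*R**2 = R**2*(3 + R)**2)
S = 1/34 ≈ 0.029412
(O(I) + L)*S = (6**2*(3 + 6)**2 + 4)*(1/34) = (36*9**2 + 4)*(1/34) = (36*81 + 4)*(1/34) = (2916 + 4)*(1/34) = 2920*(1/34) = 1460/17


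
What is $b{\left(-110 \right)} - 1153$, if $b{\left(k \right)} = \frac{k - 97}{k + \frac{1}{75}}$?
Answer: $- \frac{9495572}{8249} \approx -1151.1$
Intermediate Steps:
$b{\left(k \right)} = \frac{-97 + k}{\frac{1}{75} + k}$ ($b{\left(k \right)} = \frac{-97 + k}{k + \frac{1}{75}} = \frac{-97 + k}{\frac{1}{75} + k}$)
$b{\left(-110 \right)} - 1153 = \frac{75 \left(-97 - 110\right)}{1 + 75 \left(-110\right)} - 1153 = 75 \frac{1}{1 - 8250} \left(-207\right) - 1153 = 75 \frac{1}{-8249} \left(-207\right) - 1153 = 75 \left(- \frac{1}{8249}\right) \left(-207\right) - 1153 = \frac{15525}{8249} - 1153 = - \frac{9495572}{8249}$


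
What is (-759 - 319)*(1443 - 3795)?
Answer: 2535456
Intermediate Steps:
(-759 - 319)*(1443 - 3795) = -1078*(-2352) = 2535456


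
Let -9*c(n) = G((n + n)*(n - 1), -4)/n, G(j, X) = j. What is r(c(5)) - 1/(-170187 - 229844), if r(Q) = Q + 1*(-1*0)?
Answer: -3200239/3600279 ≈ -0.88889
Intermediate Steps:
c(n) = 2/9 - 2*n/9 (c(n) = -(n + n)*(n - 1)/(9*n) = -(2*n)*(-1 + n)/(9*n) = -2*n*(-1 + n)/(9*n) = -(-2 + 2*n)/9 = 2/9 - 2*n/9)
r(Q) = Q (r(Q) = Q + 1*0 = Q + 0 = Q)
r(c(5)) - 1/(-170187 - 229844) = (2/9 - 2/9*5) - 1/(-170187 - 229844) = (2/9 - 10/9) - 1/(-400031) = -8/9 - 1*(-1/400031) = -8/9 + 1/400031 = -3200239/3600279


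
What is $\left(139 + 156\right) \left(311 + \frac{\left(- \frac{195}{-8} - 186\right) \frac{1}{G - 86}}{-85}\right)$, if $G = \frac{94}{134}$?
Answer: $\frac{23767590857}{259080} \approx 91738.0$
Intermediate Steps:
$G = \frac{47}{67}$ ($G = 94 \cdot \frac{1}{134} = \frac{47}{67} \approx 0.70149$)
$\left(139 + 156\right) \left(311 + \frac{\left(- \frac{195}{-8} - 186\right) \frac{1}{G - 86}}{-85}\right) = \left(139 + 156\right) \left(311 + \frac{\left(- \frac{195}{-8} - 186\right) \frac{1}{\frac{47}{67} - 86}}{-85}\right) = 295 \left(311 + \frac{\left(-195\right) \left(- \frac{1}{8}\right) - 186}{- \frac{5715}{67}} \left(- \frac{1}{85}\right)\right) = 295 \left(311 + \left(\frac{195}{8} - 186\right) \left(- \frac{67}{5715}\right) \left(- \frac{1}{85}\right)\right) = 295 \left(311 + \left(- \frac{1293}{8}\right) \left(- \frac{67}{5715}\right) \left(- \frac{1}{85}\right)\right) = 295 \left(311 + \frac{28877}{15240} \left(- \frac{1}{85}\right)\right) = 295 \left(311 - \frac{28877}{1295400}\right) = 295 \cdot \frac{402840523}{1295400} = \frac{23767590857}{259080}$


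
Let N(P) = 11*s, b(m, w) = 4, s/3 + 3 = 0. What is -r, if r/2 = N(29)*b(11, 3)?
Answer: 792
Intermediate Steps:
s = -9 (s = -9 + 3*0 = -9 + 0 = -9)
N(P) = -99 (N(P) = 11*(-9) = -99)
r = -792 (r = 2*(-99*4) = 2*(-396) = -792)
-r = -1*(-792) = 792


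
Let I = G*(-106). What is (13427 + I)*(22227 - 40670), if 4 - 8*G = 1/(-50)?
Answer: -49330358921/200 ≈ -2.4665e+8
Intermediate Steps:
G = 201/400 (G = 1/2 - 1/8/(-50) = 1/2 - 1/8*(-1/50) = 1/2 + 1/400 = 201/400 ≈ 0.50250)
I = -10653/200 (I = (201/400)*(-106) = -10653/200 ≈ -53.265)
(13427 + I)*(22227 - 40670) = (13427 - 10653/200)*(22227 - 40670) = (2674747/200)*(-18443) = -49330358921/200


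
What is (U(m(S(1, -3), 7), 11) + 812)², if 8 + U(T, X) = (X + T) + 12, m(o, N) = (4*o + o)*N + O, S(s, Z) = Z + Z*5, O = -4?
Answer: 37249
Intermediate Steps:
S(s, Z) = 6*Z (S(s, Z) = Z + 5*Z = 6*Z)
m(o, N) = -4 + 5*N*o (m(o, N) = (4*o + o)*N - 4 = (5*o)*N - 4 = 5*N*o - 4 = -4 + 5*N*o)
U(T, X) = 4 + T + X (U(T, X) = -8 + ((X + T) + 12) = -8 + ((T + X) + 12) = -8 + (12 + T + X) = 4 + T + X)
(U(m(S(1, -3), 7), 11) + 812)² = ((4 + (-4 + 5*7*(6*(-3))) + 11) + 812)² = ((4 + (-4 + 5*7*(-18)) + 11) + 812)² = ((4 + (-4 - 630) + 11) + 812)² = ((4 - 634 + 11) + 812)² = (-619 + 812)² = 193² = 37249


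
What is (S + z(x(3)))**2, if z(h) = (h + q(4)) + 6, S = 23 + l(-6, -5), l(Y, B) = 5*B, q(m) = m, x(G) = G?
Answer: 121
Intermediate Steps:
S = -2 (S = 23 + 5*(-5) = 23 - 25 = -2)
z(h) = 10 + h (z(h) = (h + 4) + 6 = (4 + h) + 6 = 10 + h)
(S + z(x(3)))**2 = (-2 + (10 + 3))**2 = (-2 + 13)**2 = 11**2 = 121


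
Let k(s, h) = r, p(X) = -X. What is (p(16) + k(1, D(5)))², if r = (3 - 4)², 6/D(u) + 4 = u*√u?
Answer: 225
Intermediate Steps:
D(u) = 6/(-4 + u^(3/2)) (D(u) = 6/(-4 + u*√u) = 6/(-4 + u^(3/2)))
r = 1 (r = (-1)² = 1)
k(s, h) = 1
(p(16) + k(1, D(5)))² = (-1*16 + 1)² = (-16 + 1)² = (-15)² = 225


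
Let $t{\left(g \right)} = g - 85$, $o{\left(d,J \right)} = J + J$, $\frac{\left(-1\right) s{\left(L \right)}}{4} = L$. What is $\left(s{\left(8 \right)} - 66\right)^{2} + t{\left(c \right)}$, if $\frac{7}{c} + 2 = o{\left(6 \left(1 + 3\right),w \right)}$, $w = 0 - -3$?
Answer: $\frac{38083}{4} \approx 9520.8$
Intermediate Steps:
$s{\left(L \right)} = - 4 L$
$w = 3$ ($w = 0 + 3 = 3$)
$o{\left(d,J \right)} = 2 J$
$c = \frac{7}{4}$ ($c = \frac{7}{-2 + 2 \cdot 3} = \frac{7}{-2 + 6} = \frac{7}{4} \approx 1.75$)
$t{\left(g \right)} = -85 + g$
$\left(s{\left(8 \right)} - 66\right)^{2} + t{\left(c \right)} = \left(\left(-4\right) 8 - 66\right)^{2} + \left(-85 + \frac{7}{4}\right) = \left(-32 - 66\right)^{2} - \frac{333}{4} = \left(-98\right)^{2} - \frac{333}{4} = 9604 - \frac{333}{4} = \frac{38083}{4}$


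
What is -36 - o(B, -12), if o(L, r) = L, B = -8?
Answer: -28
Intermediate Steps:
-36 - o(B, -12) = -36 - 1*(-8) = -36 + 8 = -28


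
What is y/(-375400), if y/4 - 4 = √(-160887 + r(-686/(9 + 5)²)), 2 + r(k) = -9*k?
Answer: -2/46925 - 37*I*√470/187700 ≈ -4.2621e-5 - 0.0042735*I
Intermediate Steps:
r(k) = -2 - 9*k
y = 16 + 74*I*√470 (y = 16 + 4*√(-160887 + (-2 - (-6174)/((9 + 5)²))) = 16 + 4*√(-160887 + (-2 - (-6174)/(14²))) = 16 + 4*√(-160887 + (-2 - (-6174)/196)) = 16 + 4*√(-160887 + (-2 - 9*(-7/2))) = 16 + 4*√(-160887 + (-2 + 63/2)) = 16 + 4*√(-160887 + 59/2) = 16 + 4*√(-321715/2) = 16 + 4*(37*I*√470/2) = 16 + 74*I*√470 ≈ 16.0 + 1604.3*I)
y/(-375400) = (16 + 74*I*√470)/(-375400) = (16 + 74*I*√470)*(-1/375400) = -2/46925 - 37*I*√470/187700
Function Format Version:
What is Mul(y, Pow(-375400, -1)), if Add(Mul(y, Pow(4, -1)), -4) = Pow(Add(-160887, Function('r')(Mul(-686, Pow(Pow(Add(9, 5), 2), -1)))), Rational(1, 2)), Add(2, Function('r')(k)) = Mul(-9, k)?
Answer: Add(Rational(-2, 46925), Mul(Rational(-37, 187700), I, Pow(470, Rational(1, 2)))) ≈ Add(-4.2621e-5, Mul(-0.0042735, I))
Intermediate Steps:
Function('r')(k) = Add(-2, Mul(-9, k))
y = Add(16, Mul(74, I, Pow(470, Rational(1, 2)))) (y = Add(16, Mul(4, Pow(Add(-160887, Add(-2, Mul(-9, Mul(-686, Pow(Pow(Add(9, 5), 2), -1))))), Rational(1, 2)))) = Add(16, Mul(4, Pow(Add(-160887, Add(-2, Mul(-9, Mul(-686, Pow(Pow(14, 2), -1))))), Rational(1, 2)))) = Add(16, Mul(4, Pow(Add(-160887, Add(-2, Mul(-9, Mul(-686, Pow(196, -1))))), Rational(1, 2)))) = Add(16, Mul(4, Pow(Add(-160887, Add(-2, Mul(-9, Mul(-686, Rational(1, 196))))), Rational(1, 2)))) = Add(16, Mul(4, Pow(Add(-160887, Add(-2, Mul(-9, Rational(-7, 2)))), Rational(1, 2)))) = Add(16, Mul(4, Pow(Add(-160887, Add(-2, Rational(63, 2))), Rational(1, 2)))) = Add(16, Mul(4, Pow(Add(-160887, Rational(59, 2)), Rational(1, 2)))) = Add(16, Mul(4, Pow(Rational(-321715, 2), Rational(1, 2)))) = Add(16, Mul(4, Mul(Rational(37, 2), I, Pow(470, Rational(1, 2))))) = Add(16, Mul(74, I, Pow(470, Rational(1, 2)))) ≈ Add(16.000, Mul(1604.3, I)))
Mul(y, Pow(-375400, -1)) = Mul(Add(16, Mul(74, I, Pow(470, Rational(1, 2)))), Pow(-375400, -1)) = Mul(Add(16, Mul(74, I, Pow(470, Rational(1, 2)))), Rational(-1, 375400)) = Add(Rational(-2, 46925), Mul(Rational(-37, 187700), I, Pow(470, Rational(1, 2))))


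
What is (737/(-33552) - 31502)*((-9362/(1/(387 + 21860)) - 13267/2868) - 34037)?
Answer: 631461764673811169135/96227136 ≈ 6.5622e+12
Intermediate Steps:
(737/(-33552) - 31502)*((-9362/(1/(387 + 21860)) - 13267/2868) - 34037) = (737*(-1/33552) - 31502)*((-9362/(1/22247) - 13267*1/2868) - 34037) = (-737/33552 - 31502)*((-9362/1/22247 - 13267/2868) - 34037) = -1056955841*((-9362*22247 - 13267/2868) - 34037)/33552 = -1056955841*((-208276414 - 13267/2868) - 34037)/33552 = -1056955841*(-597336768619/2868 - 34037)/33552 = -1056955841/33552*(-597434386735/2868) = 631461764673811169135/96227136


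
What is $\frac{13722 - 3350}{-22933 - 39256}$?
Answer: $- \frac{10372}{62189} \approx -0.16678$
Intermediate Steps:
$\frac{13722 - 3350}{-22933 - 39256} = \frac{10372}{-22933 - 39256} = \frac{10372}{-62189} = 10372 \left(- \frac{1}{62189}\right) = - \frac{10372}{62189}$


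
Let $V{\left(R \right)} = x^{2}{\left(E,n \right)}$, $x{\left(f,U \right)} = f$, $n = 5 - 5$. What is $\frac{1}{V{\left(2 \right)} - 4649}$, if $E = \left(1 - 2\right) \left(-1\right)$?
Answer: $- \frac{1}{4648} \approx -0.00021515$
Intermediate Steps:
$E = 1$ ($E = \left(-1\right) \left(-1\right) = 1$)
$n = 0$
$V{\left(R \right)} = 1$ ($V{\left(R \right)} = 1^{2} = 1$)
$\frac{1}{V{\left(2 \right)} - 4649} = \frac{1}{1 - 4649} = \frac{1}{-4648} = - \frac{1}{4648}$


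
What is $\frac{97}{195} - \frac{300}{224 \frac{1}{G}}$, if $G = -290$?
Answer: $\frac{2123341}{5460} \approx 388.89$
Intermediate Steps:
$\frac{97}{195} - \frac{300}{224 \frac{1}{G}} = \frac{97}{195} - \frac{300}{224 \frac{1}{-290}} = 97 \cdot \frac{1}{195} - \frac{300}{224 \left(- \frac{1}{290}\right)} = \frac{97}{195} - \frac{300}{- \frac{112}{145}} = \frac{97}{195} - - \frac{10875}{28} = \frac{97}{195} + \frac{10875}{28} = \frac{2123341}{5460}$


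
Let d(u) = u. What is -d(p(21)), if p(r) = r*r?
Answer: -441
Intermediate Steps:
p(r) = r²
-d(p(21)) = -1*21² = -1*441 = -441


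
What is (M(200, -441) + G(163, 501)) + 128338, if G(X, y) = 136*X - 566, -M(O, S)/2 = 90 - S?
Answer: 148878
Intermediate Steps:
M(O, S) = -180 + 2*S (M(O, S) = -2*(90 - S) = -180 + 2*S)
G(X, y) = -566 + 136*X
(M(200, -441) + G(163, 501)) + 128338 = ((-180 + 2*(-441)) + (-566 + 136*163)) + 128338 = ((-180 - 882) + (-566 + 22168)) + 128338 = (-1062 + 21602) + 128338 = 20540 + 128338 = 148878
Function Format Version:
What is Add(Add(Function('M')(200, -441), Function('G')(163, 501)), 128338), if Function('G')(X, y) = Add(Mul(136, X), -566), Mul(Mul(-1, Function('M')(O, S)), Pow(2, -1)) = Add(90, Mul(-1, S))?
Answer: 148878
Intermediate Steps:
Function('M')(O, S) = Add(-180, Mul(2, S)) (Function('M')(O, S) = Mul(-2, Add(90, Mul(-1, S))) = Add(-180, Mul(2, S)))
Function('G')(X, y) = Add(-566, Mul(136, X))
Add(Add(Function('M')(200, -441), Function('G')(163, 501)), 128338) = Add(Add(Add(-180, Mul(2, -441)), Add(-566, Mul(136, 163))), 128338) = Add(Add(Add(-180, -882), Add(-566, 22168)), 128338) = Add(Add(-1062, 21602), 128338) = Add(20540, 128338) = 148878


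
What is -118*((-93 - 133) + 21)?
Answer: 24190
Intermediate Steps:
-118*((-93 - 133) + 21) = -118*(-226 + 21) = -118*(-205) = 24190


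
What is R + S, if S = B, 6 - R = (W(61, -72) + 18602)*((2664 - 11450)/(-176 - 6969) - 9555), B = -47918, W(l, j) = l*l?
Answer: 1523463352307/7145 ≈ 2.1322e+8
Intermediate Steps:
W(l, j) = l**2
R = 1523805726417/7145 (R = 6 - (61**2 + 18602)*((2664 - 11450)/(-176 - 6969) - 9555) = 6 - (3721 + 18602)*(-8786/(-7145) - 9555) = 6 - 22323*(-8786*(-1/7145) - 9555) = 6 - 22323*(8786/7145 - 9555) = 6 - 22323*(-68261689)/7145 = 6 - 1*(-1523805683547/7145) = 6 + 1523805683547/7145 = 1523805726417/7145 ≈ 2.1327e+8)
S = -47918
R + S = 1523805726417/7145 - 47918 = 1523463352307/7145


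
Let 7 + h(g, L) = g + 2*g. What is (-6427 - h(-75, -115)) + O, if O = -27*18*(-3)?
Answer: -4737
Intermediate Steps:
O = 1458 (O = -486*(-3) = 1458)
h(g, L) = -7 + 3*g (h(g, L) = -7 + (g + 2*g) = -7 + 3*g)
(-6427 - h(-75, -115)) + O = (-6427 - (-7 + 3*(-75))) + 1458 = (-6427 - (-7 - 225)) + 1458 = (-6427 - 1*(-232)) + 1458 = (-6427 + 232) + 1458 = -6195 + 1458 = -4737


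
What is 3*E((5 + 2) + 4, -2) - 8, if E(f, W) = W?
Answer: -14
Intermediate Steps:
3*E((5 + 2) + 4, -2) - 8 = 3*(-2) - 8 = -6 - 8 = -14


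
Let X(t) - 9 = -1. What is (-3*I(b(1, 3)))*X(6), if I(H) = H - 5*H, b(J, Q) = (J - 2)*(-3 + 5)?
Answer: -192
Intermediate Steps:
b(J, Q) = -4 + 2*J (b(J, Q) = (-2 + J)*2 = -4 + 2*J)
X(t) = 8 (X(t) = 9 - 1 = 8)
I(H) = -4*H
(-3*I(b(1, 3)))*X(6) = -(-12)*(-4 + 2*1)*8 = -(-12)*(-4 + 2)*8 = -(-12)*(-2)*8 = -3*8*8 = -24*8 = -192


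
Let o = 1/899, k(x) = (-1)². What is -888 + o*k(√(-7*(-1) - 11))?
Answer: -798311/899 ≈ -888.00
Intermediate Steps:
k(x) = 1
o = 1/899 ≈ 0.0011123
-888 + o*k(√(-7*(-1) - 11)) = -888 + (1/899)*1 = -888 + 1/899 = -798311/899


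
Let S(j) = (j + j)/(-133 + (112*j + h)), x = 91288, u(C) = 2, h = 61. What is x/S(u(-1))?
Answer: 3468944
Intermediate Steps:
S(j) = 2*j/(-72 + 112*j) (S(j) = (j + j)/(-133 + (112*j + 61)) = (2*j)/(-133 + (61 + 112*j)) = (2*j)/(-72 + 112*j) = 2*j/(-72 + 112*j))
x/S(u(-1)) = 91288/(((1/4)*2/(-9 + 14*2))) = 91288/(((1/4)*2/(-9 + 28))) = 91288/(((1/4)*2/19)) = 91288/(((1/4)*2*(1/19))) = 91288/(1/38) = 91288*38 = 3468944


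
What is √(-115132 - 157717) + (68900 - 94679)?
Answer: -25779 + I*√272849 ≈ -25779.0 + 522.35*I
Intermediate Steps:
√(-115132 - 157717) + (68900 - 94679) = √(-272849) - 25779 = I*√272849 - 25779 = -25779 + I*√272849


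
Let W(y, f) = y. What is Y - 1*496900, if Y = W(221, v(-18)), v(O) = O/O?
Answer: -496679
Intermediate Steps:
v(O) = 1
Y = 221
Y - 1*496900 = 221 - 1*496900 = 221 - 496900 = -496679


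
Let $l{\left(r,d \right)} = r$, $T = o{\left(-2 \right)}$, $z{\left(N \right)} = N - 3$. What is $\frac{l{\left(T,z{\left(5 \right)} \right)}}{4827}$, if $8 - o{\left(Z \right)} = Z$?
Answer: $\frac{10}{4827} \approx 0.0020717$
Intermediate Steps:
$z{\left(N \right)} = -3 + N$ ($z{\left(N \right)} = N - 3 = -3 + N$)
$o{\left(Z \right)} = 8 - Z$
$T = 10$ ($T = 8 - -2 = 8 + 2 = 10$)
$\frac{l{\left(T,z{\left(5 \right)} \right)}}{4827} = \frac{10}{4827}$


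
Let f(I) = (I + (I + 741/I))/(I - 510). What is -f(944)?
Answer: -1783013/409696 ≈ -4.3520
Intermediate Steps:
f(I) = (2*I + 741/I)/(-510 + I)
-f(944) = -(741 + 2*944**2)/(944*(-510 + 944)) = -(741 + 2*891136)/(944*434) = -(741 + 1782272)/(944*434) = -1783013/(944*434) = -1*1783013/409696 = -1783013/409696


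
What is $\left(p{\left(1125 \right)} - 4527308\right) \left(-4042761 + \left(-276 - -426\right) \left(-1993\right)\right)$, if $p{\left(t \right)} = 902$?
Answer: $19652346720666$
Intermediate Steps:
$\left(p{\left(1125 \right)} - 4527308\right) \left(-4042761 + \left(-276 - -426\right) \left(-1993\right)\right) = \left(902 - 4527308\right) \left(-4042761 + \left(-276 - -426\right) \left(-1993\right)\right) = - 4526406 \left(-4042761 + \left(-276 + 426\right) \left(-1993\right)\right) = - 4526406 \left(-4042761 + 150 \left(-1993\right)\right) = - 4526406 \left(-4042761 - 298950\right) = \left(-4526406\right) \left(-4341711\right) = 19652346720666$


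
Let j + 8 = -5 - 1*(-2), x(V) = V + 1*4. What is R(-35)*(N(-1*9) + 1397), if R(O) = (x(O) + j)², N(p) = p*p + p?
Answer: 2591316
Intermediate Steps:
x(V) = 4 + V (x(V) = V + 4 = 4 + V)
j = -11 (j = -8 + (-5 - 1*(-2)) = -8 + (-5 + 2) = -8 - 3 = -11)
N(p) = p + p² (N(p) = p² + p = p + p²)
R(O) = (-7 + O)² (R(O) = ((4 + O) - 11)² = (-7 + O)²)
R(-35)*(N(-1*9) + 1397) = (-7 - 35)²*((-1*9)*(1 - 1*9) + 1397) = (-42)²*(-9*(1 - 9) + 1397) = 1764*(-9*(-8) + 1397) = 1764*(72 + 1397) = 1764*1469 = 2591316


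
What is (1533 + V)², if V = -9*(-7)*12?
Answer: 5239521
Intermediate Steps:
V = 756 (V = 63*12 = 756)
(1533 + V)² = (1533 + 756)² = 2289² = 5239521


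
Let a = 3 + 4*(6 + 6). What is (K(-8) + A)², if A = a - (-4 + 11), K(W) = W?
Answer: 1296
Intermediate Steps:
a = 51 (a = 3 + 4*12 = 3 + 48 = 51)
A = 44 (A = 51 - (-4 + 11) = 51 - 1*7 = 51 - 7 = 44)
(K(-8) + A)² = (-8 + 44)² = 36² = 1296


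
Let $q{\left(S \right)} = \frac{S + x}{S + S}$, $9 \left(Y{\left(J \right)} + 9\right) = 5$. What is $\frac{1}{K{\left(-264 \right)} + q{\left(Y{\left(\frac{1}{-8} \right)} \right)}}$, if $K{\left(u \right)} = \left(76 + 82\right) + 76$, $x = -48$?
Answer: $\frac{38}{9019} \approx 0.0042133$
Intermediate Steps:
$Y{\left(J \right)} = - \frac{76}{9}$ ($Y{\left(J \right)} = -9 + \frac{1}{9} \cdot 5 = -9 + \frac{5}{9} = - \frac{76}{9}$)
$K{\left(u \right)} = 234$ ($K{\left(u \right)} = 158 + 76 = 234$)
$q{\left(S \right)} = \frac{-48 + S}{2 S}$ ($q{\left(S \right)} = \frac{S - 48}{S + S} = \frac{-48 + S}{2 S}$)
$\frac{1}{K{\left(-264 \right)} + q{\left(Y{\left(\frac{1}{-8} \right)} \right)}} = \frac{1}{234 + \frac{-48 - \frac{76}{9}}{2 \left(- \frac{76}{9}\right)}} = \frac{1}{234 + \frac{1}{2} \left(- \frac{9}{76}\right) \left(- \frac{508}{9}\right)} = \frac{1}{234 + \frac{127}{38}} = \frac{1}{\frac{9019}{38}} = \frac{38}{9019}$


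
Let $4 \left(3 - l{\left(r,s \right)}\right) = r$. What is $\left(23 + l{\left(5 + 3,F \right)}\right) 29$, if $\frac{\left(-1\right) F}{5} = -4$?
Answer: $696$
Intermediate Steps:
$F = 20$ ($F = \left(-5\right) \left(-4\right) = 20$)
$l{\left(r,s \right)} = 3 - \frac{r}{4}$
$\left(23 + l{\left(5 + 3,F \right)}\right) 29 = \left(23 + \left(3 - \frac{5 + 3}{4}\right)\right) 29 = \left(23 + \left(3 - 2\right)\right) 29 = \left(23 + 1\right) 29 = 24 \cdot 29 = 696$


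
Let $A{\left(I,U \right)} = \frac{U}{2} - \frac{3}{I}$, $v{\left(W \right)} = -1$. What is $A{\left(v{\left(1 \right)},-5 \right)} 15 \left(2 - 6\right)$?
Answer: $-30$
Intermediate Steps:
$A{\left(I,U \right)} = \frac{U}{2} - \frac{3}{I}$ ($A{\left(I,U \right)} = U \frac{1}{2} - \frac{3}{I} = \frac{U}{2} - \frac{3}{I}$)
$A{\left(v{\left(1 \right)},-5 \right)} 15 \left(2 - 6\right) = \left(\frac{1}{2} \left(-5\right) - \frac{3}{-1}\right) 15 \left(2 - 6\right) = \left(- \frac{5}{2} - -3\right) 15 \left(-4\right) = \left(- \frac{5}{2} + 3\right) 15 \left(-4\right) = \frac{1}{2} \cdot 15 \left(-4\right) = \frac{15}{2} \left(-4\right) = -30$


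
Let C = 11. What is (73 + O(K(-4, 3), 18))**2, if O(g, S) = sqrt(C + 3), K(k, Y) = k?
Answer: (73 + sqrt(14))**2 ≈ 5889.3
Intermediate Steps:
O(g, S) = sqrt(14) (O(g, S) = sqrt(11 + 3) = sqrt(14))
(73 + O(K(-4, 3), 18))**2 = (73 + sqrt(14))**2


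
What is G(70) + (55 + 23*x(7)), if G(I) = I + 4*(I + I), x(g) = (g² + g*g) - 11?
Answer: 2686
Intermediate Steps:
x(g) = -11 + 2*g² (x(g) = (g² + g²) - 11 = 2*g² - 11 = -11 + 2*g²)
G(I) = 9*I (G(I) = I + 4*(2*I) = I + 8*I = 9*I)
G(70) + (55 + 23*x(7)) = 9*70 + (55 + 23*(-11 + 2*7²)) = 630 + (55 + 23*(-11 + 2*49)) = 630 + (55 + 23*(-11 + 98)) = 630 + (55 + 23*87) = 630 + (55 + 2001) = 630 + 2056 = 2686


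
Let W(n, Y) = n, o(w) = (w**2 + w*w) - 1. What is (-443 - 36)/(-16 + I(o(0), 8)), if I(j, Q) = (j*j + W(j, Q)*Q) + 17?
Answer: 479/6 ≈ 79.833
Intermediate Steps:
o(w) = -1 + 2*w**2 (o(w) = (w**2 + w**2) - 1 = 2*w**2 - 1 = -1 + 2*w**2)
I(j, Q) = 17 + j**2 + Q*j (I(j, Q) = (j*j + j*Q) + 17 = (j**2 + Q*j) + 17 = 17 + j**2 + Q*j)
(-443 - 36)/(-16 + I(o(0), 8)) = (-443 - 36)/(-16 + (17 + (-1 + 2*0**2)**2 + 8*(-1 + 2*0**2))) = -479/(-16 + (17 + (-1 + 2*0)**2 + 8*(-1 + 2*0))) = -479/(-16 + (17 + (-1 + 0)**2 + 8*(-1 + 0))) = -479/(-16 + (17 + (-1)**2 + 8*(-1))) = -479/(-16 + (17 + 1 - 8)) = -479/(-16 + 10) = -479/(-6) = -479*(-1/6) = 479/6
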